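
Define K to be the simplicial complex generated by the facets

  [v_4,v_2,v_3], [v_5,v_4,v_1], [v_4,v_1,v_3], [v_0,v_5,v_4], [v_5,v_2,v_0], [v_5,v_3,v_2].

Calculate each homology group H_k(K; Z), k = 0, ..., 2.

H_0 = Z,  H_1 = Z,  H_2 = 0.

Fix the vertex order v_0 < v_1 < v_2 < v_3 < v_4 < v_5 and write every simplex with vertices in increasing order. Then dim K = 2 and the simplices of K are:

  0-simplices (6): [v_0], [v_1], [v_2], [v_3], [v_4], [v_5]
  1-simplices (12): [v_0,v_2], [v_0,v_4], [v_0,v_5], [v_1,v_3], [v_1,v_4], [v_1,v_5], [v_2,v_3], [v_2,v_4], [v_2,v_5], [v_3,v_4], [v_3,v_5], [v_4,v_5]
  2-simplices (6): [v_0,v_2,v_5], [v_0,v_4,v_5], [v_1,v_3,v_4], [v_1,v_4,v_5], [v_2,v_3,v_4], [v_2,v_3,v_5]

Hence C_0 ≅ Z^6, C_1 ≅ Z^12, C_2 ≅ Z^6.

∂_1: C_1 → C_0 is given by ∂[p,q] = [q] − [p]. For instance
  ∂[v_2,v_4] = [v_4] − [v_2].
This gives a 6×12 integer matrix of rank 5; reducing to Smith normal form yields diagonal entries (1,1,1,1,1).

The boundary map ∂_2: C_2 → C_1 sends each 2-simplex [p,q,r] to [q,r] − [p,r] + [p,q]. For instance
  ∂[v_2,v_3,v_4] = [v_3,v_4] − [v_2,v_4] + [v_2,v_3],
  ∂[v_2,v_3,v_5] = [v_3,v_5] − [v_2,v_5] + [v_2,v_3].
As a 12×6 matrix over Z this has rank 6, with invariant factors (1,1,1,1,1,1).

Computing H_k = (kernel of ∂_k) / (image of ∂_{k+1}):

  H_0: rank C_0 − rank ∂_1 = 6 − 5 = 1, and the invariant factors of ∂_1 are all 1, so H_0 ≅ Z.
  H_1: rank ker ∂_1 − rank ∂_2 = (12 − 5) − 6 = 1, and the invariant factors of ∂_2 are all 1, so H_1 ≅ Z.
  H_2: rank ker ∂_2 − rank ∂_3 = (6 − 6) − 0 = 0, and there is no ∂_3, so H_2 ≅ 0.

As a check, the Euler characteristic is 6 − 12 + 6 = 0, which agrees with 1 − 1 + 0 = 0.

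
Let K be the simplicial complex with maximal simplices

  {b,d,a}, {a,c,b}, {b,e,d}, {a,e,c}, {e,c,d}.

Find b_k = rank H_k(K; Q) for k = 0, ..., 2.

Take the total order a < b < c < d < e on the vertex set. Then K (dimension 2) consists of the simplices:

  0-simplices (5): a, b, c, d, e
  1-simplices (10): ab, ac, ad, ae, bc, bd, be, cd, ce, de
  2-simplices (5): abc, abd, ace, bde, cde

so the chain groups are C_0 ≅ Z^5, C_1 ≅ Z^10, C_2 ≅ Z^5.

∂_1: C_1 → C_0 sends each edge [p,q] (with p < q) to q − p. For instance
  ∂ab = b − a.
The resulting 5×10 matrix has rank 4, and its Smith normal form has invariant factors (1,1,1,1).

The boundary map ∂_2: C_2 → C_1 sends each 2-simplex [p,q,r] to [q,r] − [p,r] + [p,q]. For instance
  ∂ace = ce − ae + ac,
  ∂cde = de − ce + cd.
The resulting 10×5 matrix has rank 5, and its Smith normal form has invariant factors (1,1,1,1,1).

From H_k ≅ ker(∂_k) / im(∂_{k+1}) we obtain:

  H_0: rank C_0 − rank ∂_1 = 5 − 4 = 1, and the invariant factors of ∂_1 are all 1, so H_0 ≅ Z.
  H_1: rank ker ∂_1 − rank ∂_2 = (10 − 4) − 5 = 1, and the invariant factors of ∂_2 are all 1, so H_1 ≅ Z.
  H_2: rank ker ∂_2 − rank ∂_3 = (5 − 5) − 0 = 0, and there is no ∂_3, so H_2 ≅ 0.

(K is a triangulation of the Möbius band.)

Hence the Betti numbers are b_0 = 1, b_1 = 1, b_2 = 0.

b_0 = 1, b_1 = 1, b_2 = 0.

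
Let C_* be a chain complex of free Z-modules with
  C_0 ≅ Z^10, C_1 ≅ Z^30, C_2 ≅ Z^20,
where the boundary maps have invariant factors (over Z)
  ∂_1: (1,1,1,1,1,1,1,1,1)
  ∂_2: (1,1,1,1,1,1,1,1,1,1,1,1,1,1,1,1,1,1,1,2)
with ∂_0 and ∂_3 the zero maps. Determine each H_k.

H_0: b_0 = 10 − 0 − 9 = 1; torsion from ∂_1 factors > 1: none. So H_0 = Z.
H_1: b_1 = 30 − 9 − 20 = 1; torsion from ∂_2 factors > 1: [2]. So H_1 = Z × Z/2.
H_2: b_2 = 20 − 20 − 0 = 0; torsion from ∂_3 factors > 1: none. So H_2 = 0.

H_0 = Z,  H_1 = Z × Z/2,  H_2 = 0.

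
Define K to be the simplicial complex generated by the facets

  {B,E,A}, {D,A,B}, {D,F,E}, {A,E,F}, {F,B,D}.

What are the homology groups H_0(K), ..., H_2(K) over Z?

H_0 = Z,  H_1 = Z,  H_2 = 0.

Take the total order A < B < D < E < F on the vertex set. Then K (dimension 2) consists of the simplices:

  0-simplices (5): A, B, D, E, F
  1-simplices (10): AB, AD, AE, AF, BD, BE, BF, DE, DF, EF
  2-simplices (5): ABD, ABE, AEF, BDF, DEF

so the chain groups are C_0 ≅ Z^5, C_1 ≅ Z^10, C_2 ≅ Z^5.

∂_1: C_1 → C_0 sends each edge [p,q] (with p < q) to q − p. For instance
  ∂EF = F − E.
The resulting 5×10 matrix has rank 4, and its Smith normal form has invariant factors (1,1,1,1).

The boundary map ∂_2: C_2 → C_1 sends each 2-simplex [p,q,r] to [q,r] − [p,r] + [p,q]. For instance
  ∂ABE = BE − AE + AB,
  ∂ABD = BD − AD + AB.
The 10×5 boundary matrix has rank 5 and Smith normal form diag(1,1,1,1,1).

Now H_k = ker ∂_k / im ∂_{k+1}, so:

  H_0: rank C_0 − rank ∂_1 = 5 − 4 = 1, and the invariant factors of ∂_1 are all 1, so H_0 ≅ Z.
  H_1: rank ker ∂_1 − rank ∂_2 = (10 − 4) − 5 = 1, and the invariant factors of ∂_2 are all 1, so H_1 ≅ Z.
  H_2: rank ker ∂_2 − rank ∂_3 = (5 − 5) − 0 = 0, and there is no ∂_3, so H_2 ≅ 0.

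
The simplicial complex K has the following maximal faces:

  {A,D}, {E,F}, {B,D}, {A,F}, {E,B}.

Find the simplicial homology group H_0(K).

H_0 = Z.

Fix the vertex order A < B < D < E < F and write every simplex with vertices in increasing order. Then dim K = 1 and the simplices of K are:

  0-simplices (5): A, B, D, E, F
  1-simplices (5): AD, AF, BD, BE, EF

so the chain groups are C_0 ≅ Z^5, C_1 ≅ Z^5.

The boundary map ∂_1: C_1 → C_0 maps an edge to its endpoints' difference, ∂[p,q] = q − p. For instance
  ∂EF = F − E.
This gives a 5×5 integer matrix of rank 4; reducing to Smith normal form yields diagonal entries (1,1,1,1).

From H_k ≅ ker(∂_k) / im(∂_{k+1}) we obtain:

  H_0: rank C_0 − rank ∂_1 = 5 − 4 = 1, and the invariant factors of ∂_1 are all 1, so H_0 ≅ Z.

(K is a triangulation of the circle S^1.)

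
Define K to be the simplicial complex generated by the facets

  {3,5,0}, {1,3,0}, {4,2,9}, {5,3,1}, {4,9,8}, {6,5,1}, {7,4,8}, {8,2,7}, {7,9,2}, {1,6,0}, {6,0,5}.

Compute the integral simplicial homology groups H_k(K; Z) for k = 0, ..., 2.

Fix the vertex order 0 < 1 < 2 < 3 < 4 < 5 < 6 < 7 < 8 < 9 and write every simplex with vertices in increasing order. Then dim K = 2 and the simplices of K are:

  0-simplices (10): [0], [1], [2], [3], [4], [5], [6], [7], [8], [9]
  1-simplices (19): [0,1], [0,3], [0,5], [0,6], [1,3], [1,5], [1,6], [2,4], [2,7], [2,8], [2,9], [3,5], [4,7], [4,8], [4,9], [5,6], [7,8], [7,9], [8,9]
  2-simplices (11): [0,1,3], [0,1,6], [0,3,5], [0,5,6], [1,3,5], [1,5,6], [2,4,9], [2,7,8], [2,7,9], [4,7,8], [4,8,9]

Hence C_0 ≅ Z^10, C_1 ≅ Z^19, C_2 ≅ Z^11.

The boundary map ∂_1: C_1 → C_0 is given by ∂[p,q] = [q] − [p].
The resulting 10×19 matrix has rank 8, and its Smith normal form has invariant factors (1,1,1,1,1,1,1,1).

∂_2: C_2 → C_1 maps a triangle to the signed sum of its edges. For instance
  ∂[0,1,3] = [1,3] − [0,3] + [0,1],
  ∂[1,5,6] = [5,6] − [1,6] + [1,5].
The 19×11 boundary matrix has rank 10 and Smith normal form diag(1,1,1,1,1,1,1,1,1,1).

Reading off H_k = ker ∂_k / im ∂_{k+1}:

  H_0: rank C_0 − rank ∂_1 = 10 − 8 = 2, and the invariant factors of ∂_1 are all 1, so H_0 ≅ Z^2.
  H_1: rank ker ∂_1 − rank ∂_2 = (19 − 8) − 10 = 1, and the invariant factors of ∂_2 are all 1, so H_1 ≅ Z.
  H_2: rank ker ∂_2 − rank ∂_3 = (11 − 10) − 0 = 1, and there is no ∂_3, so H_2 ≅ Z.

As a check, the Euler characteristic is 10 − 19 + 11 = 2, which agrees with 2 − 1 + 1 = 2.

H_0 ≅ Z^2,  H_1 ≅ Z,  H_2 ≅ Z.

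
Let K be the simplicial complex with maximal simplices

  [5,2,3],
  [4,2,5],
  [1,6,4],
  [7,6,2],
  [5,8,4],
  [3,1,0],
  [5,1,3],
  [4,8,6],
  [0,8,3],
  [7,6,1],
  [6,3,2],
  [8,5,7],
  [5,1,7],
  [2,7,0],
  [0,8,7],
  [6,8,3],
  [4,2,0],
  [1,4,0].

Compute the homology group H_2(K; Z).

H_2 ≅ Z.

Order the vertices as 0 < 1 < 2 < 3 < 4 < 5 < 6 < 7 < 8. Listing each simplex with vertices in this order, K has dimension 2 with simplices:

  0-simplices (9): [0], [1], [2], [3], [4], [5], [6], [7], [8]
  1-simplices (27): (27 of them)
  2-simplices (18): [0,1,3], [0,1,4], [0,2,4], [0,2,7], [0,3,8], [0,7,8], [1,3,5], [1,4,6], [1,5,7], [1,6,7], [2,3,5], [2,3,6], [2,4,5], [2,6,7], [3,6,8], [4,5,8], [4,6,8], [5,7,8]

Hence C_0 ≅ Z^9, C_1 ≅ Z^27, C_2 ≅ Z^18.

Boundary ∂_1: C_1 → C_0 maps an edge to its endpoints' difference, ∂[p,q] = q − p. For instance
  ∂[1,6] = [6] − [1].
As a 9×27 matrix over Z this has rank 8, with invariant factors (1,1,1,1,1,1,1,1).

The boundary map ∂_2: C_2 → C_1 acts by ∂[p,q,r] = [q,r] − [p,r] + [p,q]. For instance
  ∂[2,6,7] = [6,7] − [2,7] + [2,6],
  ∂[2,3,5] = [3,5] − [2,5] + [2,3].
The resulting 27×18 matrix has rank 17, and its Smith normal form has invariant factors (1,1,1,1,1,1,1,1,1,1,1,1,1,1,1,1,1).

Computing H_k = (kernel of ∂_k) / (image of ∂_{k+1}):

  H_2: rank ker ∂_2 − rank ∂_3 = (18 − 17) − 0 = 1, and there is no ∂_3, so H_2 = Z.

(K is a triangulation of the torus T^2.)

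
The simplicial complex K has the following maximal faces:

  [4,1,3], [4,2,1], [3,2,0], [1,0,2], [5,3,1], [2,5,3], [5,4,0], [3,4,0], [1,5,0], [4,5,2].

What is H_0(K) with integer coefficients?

We work with the vertex ordering 0 < 1 < 2 < 3 < 4 < 5. The simplices of K, each written with vertices in increasing order, are:

  0-simplices (6): [0], [1], [2], [3], [4], [5]
  1-simplices (15): [0,1], [0,2], [0,3], [0,4], [0,5], [1,2], [1,3], [1,4], [1,5], [2,3], [2,4], [2,5], [3,4], [3,5], [4,5]
  2-simplices (10): [0,1,2], [0,1,5], [0,2,3], [0,3,4], [0,4,5], [1,2,4], [1,3,4], [1,3,5], [2,3,5], [2,4,5]

so the chain groups are C_0 ≅ Z^6, C_1 ≅ Z^15, C_2 ≅ Z^10.

The boundary map ∂_1: C_1 → C_0 maps an edge to its endpoints' difference, ∂[p,q] = q − p. For instance
  ∂[1,2] = [2] − [1].
This gives a 6×15 integer matrix of rank 5; reducing to Smith normal form yields diagonal entries (1,1,1,1,1).

The boundary map ∂_2: C_2 → C_1 maps a triangle to the signed sum of its edges. For instance
  ∂[0,3,4] = [3,4] − [0,4] + [0,3],
  ∂[0,2,3] = [2,3] − [0,3] + [0,2].
The 15×10 boundary matrix has rank 10 and Smith normal form diag(1,1,1,1,1,1,1,1,1,2).

Computing H_k = (kernel of ∂_k) / (image of ∂_{k+1}):

  H_0: rank C_0 − rank ∂_1 = 6 − 5 = 1, and the invariant factors of ∂_1 are all 1, so H_0 ≅ Z.

H_0 ≅ Z.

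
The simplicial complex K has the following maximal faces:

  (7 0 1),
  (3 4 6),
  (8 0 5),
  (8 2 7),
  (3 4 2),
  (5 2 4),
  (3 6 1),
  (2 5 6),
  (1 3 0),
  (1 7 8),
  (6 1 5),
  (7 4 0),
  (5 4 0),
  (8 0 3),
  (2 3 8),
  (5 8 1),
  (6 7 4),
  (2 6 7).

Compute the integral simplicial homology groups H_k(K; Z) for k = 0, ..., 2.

Order the vertices as 0 < 1 < 2 < 3 < 4 < 5 < 6 < 7 < 8. Listing each simplex with vertices in this order, K has dimension 2 with simplices:

  0-simplices (9): [0], [1], [2], [3], [4], [5], [6], [7], [8]
  1-simplices (27): (27 of them)
  2-simplices (18): [0,1,3], [0,1,7], [0,3,8], [0,4,5], [0,4,7], [0,5,8], [1,3,6], [1,5,6], [1,5,8], [1,7,8], [2,3,4], [2,3,8], [2,4,5], [2,5,6], [2,6,7], [2,7,8], [3,4,6], [4,6,7]

so the chain groups are C_0 ≅ Z^9, C_1 ≅ Z^27, C_2 ≅ Z^18.

∂_1: C_1 → C_0 is given by ∂[p,q] = [q] − [p]. For instance
  ∂[1,8] = [8] − [1].
The 9×27 boundary matrix has rank 8 and Smith normal form diag(1,1,1,1,1,1,1,1).

∂_2: C_2 → C_1 acts by ∂[p,q,r] = [q,r] − [p,r] + [p,q]. For instance
  ∂[0,3,8] = [3,8] − [0,8] + [0,3],
  ∂[2,4,5] = [4,5] − [2,5] + [2,4].
The 27×18 boundary matrix has rank 18 and Smith normal form diag(1,1,1,1,1,1,1,1,1,1,1,1,1,1,1,1,1,2).

Now H_k = ker ∂_k / im ∂_{k+1}, so:

  H_0: rank C_0 − rank ∂_1 = 9 − 8 = 1, and the invariant factors of ∂_1 are all 1, so H_0 ≅ Z.
  H_1: rank ker ∂_1 − rank ∂_2 = (27 − 8) − 18 = 1, and ∂_2 has invariant factor 2 > 1, so H_1 ≅ Z × Z/2.
  H_2: rank ker ∂_2 − rank ∂_3 = (18 − 18) − 0 = 0, and there is no ∂_3, so H_2 ≅ 0.

(K is a triangulation of the Klein bottle.)

H_0 = Z,  H_1 = Z × Z/2,  H_2 = 0.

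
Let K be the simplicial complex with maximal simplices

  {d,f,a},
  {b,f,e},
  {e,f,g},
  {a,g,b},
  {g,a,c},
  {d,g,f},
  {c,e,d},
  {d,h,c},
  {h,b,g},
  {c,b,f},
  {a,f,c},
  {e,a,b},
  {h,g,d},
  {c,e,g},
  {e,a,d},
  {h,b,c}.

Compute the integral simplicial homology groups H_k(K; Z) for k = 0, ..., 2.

H_0 ≅ Z,  H_1 ≅ Z^2,  H_2 ≅ Z.

Take the total order a < b < c < d < e < f < g < h on the vertex set. Then K (dimension 2) consists of the simplices:

  0-simplices (8): a, b, c, d, e, f, g, h
  1-simplices (24): ab, ac, ad, ae, af, ag, bc, be, bf, bg, bh, cd, ce, cf, cg, ch, de, df, dg, dh, ef, eg, fg, gh
  2-simplices (16): abe, abg, acf, acg, ade, adf, bcf, bch, bef, bgh, cde, cdh, ceg, dfg, dgh, efg

so the chain groups are C_0 ≅ Z^8, C_1 ≅ Z^24, C_2 ≅ Z^16.

∂_1: C_1 → C_0 maps an edge to its endpoints' difference, ∂[p,q] = q − p.
The resulting 8×24 matrix has rank 7, and its Smith normal form has invariant factors (1,1,1,1,1,1,1).

The boundary map ∂_2: C_2 → C_1 sends each 2-simplex [p,q,r] to [q,r] − [p,r] + [p,q]. For instance
  ∂acg = cg − ag + ac,
  ∂bgh = gh − bh + bg.
The resulting 24×16 matrix has rank 15, and its Smith normal form has invariant factors (1,1,1,1,1,1,1,1,1,1,1,1,1,1,1).

Reading off H_k = ker ∂_k / im ∂_{k+1}:

  H_0: rank C_0 − rank ∂_1 = 8 − 7 = 1, and the invariant factors of ∂_1 are all 1, so H_0 = Z.
  H_1: rank ker ∂_1 − rank ∂_2 = (24 − 7) − 15 = 2, and the invariant factors of ∂_2 are all 1, so H_1 = Z^2.
  H_2: rank ker ∂_2 − rank ∂_3 = (16 − 15) − 0 = 1, and there is no ∂_3, so H_2 = Z.

As a check, the Euler characteristic is 8 − 24 + 16 = 0, which agrees with 1 − 2 + 1 = 0.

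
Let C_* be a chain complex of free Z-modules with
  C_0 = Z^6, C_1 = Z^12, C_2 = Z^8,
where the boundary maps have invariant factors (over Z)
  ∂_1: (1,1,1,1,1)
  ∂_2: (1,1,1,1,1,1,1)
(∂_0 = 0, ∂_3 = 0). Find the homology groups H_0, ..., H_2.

H_0 = Z,  H_1 = 0,  H_2 = Z.

H_0: b_0 = 6 − 0 − 5 = 1; torsion from ∂_1 factors > 1: none. So H_0 = Z.
H_1: b_1 = 12 − 5 − 7 = 0; torsion from ∂_2 factors > 1: none. So H_1 = 0.
H_2: b_2 = 8 − 7 − 0 = 1; torsion from ∂_3 factors > 1: none. So H_2 = Z.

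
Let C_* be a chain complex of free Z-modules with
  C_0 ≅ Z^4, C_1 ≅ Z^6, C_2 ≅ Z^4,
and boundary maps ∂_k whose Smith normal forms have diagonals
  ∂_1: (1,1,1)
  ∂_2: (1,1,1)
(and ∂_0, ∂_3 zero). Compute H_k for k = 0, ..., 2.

H_0: b_0 = 4 − 0 − 3 = 1; torsion from ∂_1 factors > 1: none. So H_0 = Z.
H_1: b_1 = 6 − 3 − 3 = 0; torsion from ∂_2 factors > 1: none. So H_1 = 0.
H_2: b_2 = 4 − 3 − 0 = 1; torsion from ∂_3 factors > 1: none. So H_2 = Z.

H_0 = Z,  H_1 = 0,  H_2 = Z.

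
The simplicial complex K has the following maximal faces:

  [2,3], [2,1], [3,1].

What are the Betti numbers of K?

b_0 = 1, b_1 = 1.

Take the total order 1 < 2 < 3 on the vertex set. Then K (dimension 1) consists of the simplices:

  0-simplices (3): [1], [2], [3]
  1-simplices (3): [1,2], [1,3], [2,3]

giving chain groups C_0 ≅ Z^3, C_1 ≅ Z^3.

Boundary ∂_1: C_1 → C_0 maps an edge to its endpoints' difference, ∂[p,q] = q − p. For instance
  ∂[2,3] = [3] − [2].
As a 3×3 matrix over Z this has rank 2, with invariant factors (1,1).

Computing H_k = (kernel of ∂_k) / (image of ∂_{k+1}):

  H_0: rank C_0 − rank ∂_1 = 3 − 2 = 1, and the invariant factors of ∂_1 are all 1, so H_0 = Z.
  H_1: rank ker ∂_1 − rank ∂_2 = (3 − 2) − 0 = 1, and there is no ∂_2, so H_1 = Z.

As a check, the Euler characteristic is 3 − 3 = 0, which agrees with 1 − 1 = 0.

Hence the Betti numbers are b_0 = 1, b_1 = 1.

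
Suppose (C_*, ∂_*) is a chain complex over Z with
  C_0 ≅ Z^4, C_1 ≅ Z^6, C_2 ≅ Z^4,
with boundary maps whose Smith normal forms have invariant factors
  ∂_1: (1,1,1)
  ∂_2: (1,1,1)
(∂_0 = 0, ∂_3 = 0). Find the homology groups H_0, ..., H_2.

H_0 ≅ Z,  H_1 = 0,  H_2 ≅ Z.

H_0: b_0 = 4 − 0 − 3 = 1; torsion from ∂_1 factors > 1: none. So H_0 ≅ Z.
H_1: b_1 = 6 − 3 − 3 = 0; torsion from ∂_2 factors > 1: none. So H_1 ≅ 0.
H_2: b_2 = 4 − 3 − 0 = 1; torsion from ∂_3 factors > 1: none. So H_2 ≅ Z.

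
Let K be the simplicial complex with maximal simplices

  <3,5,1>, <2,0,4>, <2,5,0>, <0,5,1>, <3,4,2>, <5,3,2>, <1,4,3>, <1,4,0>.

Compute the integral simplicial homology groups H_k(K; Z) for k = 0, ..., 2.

H_0 ≅ Z,  H_1 = 0,  H_2 ≅ Z.

Fix the vertex order 0 < 1 < 2 < 3 < 4 < 5 and write every simplex with vertices in increasing order. Then dim K = 2 and the simplices of K are:

  0-simplices (6): [0], [1], [2], [3], [4], [5]
  1-simplices (12): [0,1], [0,2], [0,4], [0,5], [1,3], [1,4], [1,5], [2,3], [2,4], [2,5], [3,4], [3,5]
  2-simplices (8): [0,1,4], [0,1,5], [0,2,4], [0,2,5], [1,3,4], [1,3,5], [2,3,4], [2,3,5]

so the chain groups are C_0 ≅ Z^6, C_1 ≅ Z^12, C_2 ≅ Z^8.

∂_1: C_1 → C_0 sends each edge [p,q] (with p < q) to q − p. For instance
  ∂[1,3] = [3] − [1].
The resulting 6×12 matrix has rank 5, and its Smith normal form has invariant factors (1,1,1,1,1).

The boundary map ∂_2: C_2 → C_1 maps a triangle to the signed sum of its edges. For instance
  ∂[0,1,4] = [1,4] − [0,4] + [0,1],
  ∂[2,3,4] = [3,4] − [2,4] + [2,3].
This gives a 12×8 integer matrix of rank 7; reducing to Smith normal form yields diagonal entries (1,1,1,1,1,1,1).

Now H_k = ker ∂_k / im ∂_{k+1}, so:

  H_0: rank C_0 − rank ∂_1 = 6 − 5 = 1, and the invariant factors of ∂_1 are all 1, so H_0 = Z.
  H_1: rank ker ∂_1 − rank ∂_2 = (12 − 5) − 7 = 0, and the invariant factors of ∂_2 are all 1, so H_1 = 0.
  H_2: rank ker ∂_2 − rank ∂_3 = (8 − 7) − 0 = 1, and there is no ∂_3, so H_2 = Z.

As a check, the Euler characteristic is 6 − 12 + 8 = 2, which agrees with 1 − 0 + 1 = 2.
(K is a triangulation of the 2-sphere S^2.)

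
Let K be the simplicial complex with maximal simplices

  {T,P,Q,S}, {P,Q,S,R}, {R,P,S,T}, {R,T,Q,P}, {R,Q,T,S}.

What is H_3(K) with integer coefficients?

Fix the vertex order P < Q < R < S < T and write every simplex with vertices in increasing order. Then dim K = 3 and the simplices of K are:

  0-simplices (5): P, Q, R, S, T
  1-simplices (10): PQ, PR, PS, PT, QR, QS, QT, RS, RT, ST
  2-simplices (10): PQR, PQS, PQT, PRS, PRT, PST, QRS, QRT, QST, RST
  3-simplices (5): PQRS, PQRT, PQST, PRST, QRST

giving chain groups C_0 ≅ Z^5, C_1 ≅ Z^10, C_2 ≅ Z^10, C_3 ≅ Z^5.

Boundary ∂_1: C_1 → C_0 is given by ∂[p,q] = [q] − [p]. For instance
  ∂PQ = Q − P.
This gives a 5×10 integer matrix of rank 4; reducing to Smith normal form yields diagonal entries (1,1,1,1).

Boundary ∂_2: C_2 → C_1 acts by ∂[p,q,r] = [q,r] − [p,r] + [p,q]. For instance
  ∂PST = ST − PT + PS,
  ∂PQT = QT − PT + PQ.
As a 10×10 matrix over Z this has rank 6, with invariant factors (1,1,1,1,1,1).

∂_3: C_3 → C_2 sends each 3-simplex σ to the alternating sum Σ_i (−1)^i (σ with its i-th vertex removed). For instance
  ∂PQRS = QRS − PRS + PQS − PQR,
  ∂PRST = RST − PST + PRT − PRS.
As a 10×5 matrix over Z this has rank 4, with invariant factors (1,1,1,1).

From H_k ≅ ker(∂_k) / im(∂_{k+1}) we obtain:

  H_3: rank ker ∂_3 − rank ∂_4 = (5 − 4) − 0 = 1, and there is no ∂_4, so H_3 = Z.

H_3 = Z.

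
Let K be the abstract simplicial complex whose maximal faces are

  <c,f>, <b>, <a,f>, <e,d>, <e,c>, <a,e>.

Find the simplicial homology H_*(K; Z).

Fix the vertex order a < b < c < d < e < f and write every simplex with vertices in increasing order. Then dim K = 1 and the simplices of K are:

  0-simplices (6): a, b, c, d, e, f
  1-simplices (5): ae, af, ce, cf, de

Hence C_0 ≅ Z^6, C_1 ≅ Z^5.

∂_1: C_1 → C_0 is given by ∂[p,q] = [q] − [p]. For instance
  ∂ae = e − a.
The 6×5 boundary matrix has rank 4 and Smith normal form diag(1,1,1,1).

Now H_k = ker ∂_k / im ∂_{k+1}, so:

  H_0: rank C_0 − rank ∂_1 = 6 − 4 = 2, and the invariant factors of ∂_1 are all 1, so H_0 = Z^2.
  H_1: rank ker ∂_1 − rank ∂_2 = (5 − 4) − 0 = 1, and there is no ∂_2, so H_1 = Z.

As a check, the Euler characteristic is 6 − 5 = 1, which agrees with 2 − 1 = 1.

H_0 = Z^2,  H_1 = Z.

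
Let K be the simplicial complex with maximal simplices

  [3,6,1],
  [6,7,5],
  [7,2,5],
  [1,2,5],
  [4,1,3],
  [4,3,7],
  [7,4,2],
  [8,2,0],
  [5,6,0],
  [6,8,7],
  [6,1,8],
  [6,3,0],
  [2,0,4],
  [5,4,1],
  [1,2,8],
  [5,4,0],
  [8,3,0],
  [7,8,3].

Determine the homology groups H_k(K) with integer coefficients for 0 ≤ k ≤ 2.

Fix the vertex order 0 < 1 < 2 < 3 < 4 < 5 < 6 < 7 < 8 and write every simplex with vertices in increasing order. Then dim K = 2 and the simplices of K are:

  0-simplices (9): [0], [1], [2], [3], [4], [5], [6], [7], [8]
  1-simplices (27): (27 of them)
  2-simplices (18): [0,2,4], [0,2,8], [0,3,6], [0,3,8], [0,4,5], [0,5,6], [1,2,5], [1,2,8], [1,3,4], [1,3,6], [1,4,5], [1,6,8], [2,4,7], [2,5,7], [3,4,7], [3,7,8], [5,6,7], [6,7,8]

Hence C_0 ≅ Z^9, C_1 ≅ Z^27, C_2 ≅ Z^18.

The boundary map ∂_1: C_1 → C_0 is given by ∂[p,q] = [q] − [p].
As a 9×27 matrix over Z this has rank 8, with invariant factors (1,1,1,1,1,1,1,1).

Boundary ∂_2: C_2 → C_1 maps a triangle to the signed sum of its edges. For instance
  ∂[6,7,8] = [7,8] − [6,8] + [6,7],
  ∂[1,2,5] = [2,5] − [1,5] + [1,2].
The resulting 27×18 matrix has rank 18, and its Smith normal form has invariant factors (1,1,1,1,1,1,1,1,1,1,1,1,1,1,1,1,1,2).

From H_k ≅ ker(∂_k) / im(∂_{k+1}) we obtain:

  H_0: rank C_0 − rank ∂_1 = 9 − 8 = 1, and the invariant factors of ∂_1 are all 1, so H_0 ≅ Z.
  H_1: rank ker ∂_1 − rank ∂_2 = (27 − 8) − 18 = 1, and ∂_2 has invariant factor 2 > 1, so H_1 ≅ Z ⊕ Z/2.
  H_2: rank ker ∂_2 − rank ∂_3 = (18 − 18) − 0 = 0, and there is no ∂_3, so H_2 ≅ 0.

H_0 = Z,  H_1 = Z ⊕ Z/2,  H_2 = 0.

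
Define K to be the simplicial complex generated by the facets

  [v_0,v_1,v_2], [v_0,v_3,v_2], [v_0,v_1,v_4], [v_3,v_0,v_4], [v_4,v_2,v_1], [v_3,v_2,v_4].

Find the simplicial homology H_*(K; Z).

H_0 ≅ Z,  H_1 = 0,  H_2 ≅ Z.

K has 5 vertices, 9 edges, 6 triangles.
rank ∂_0 = 0, rank ∂_1 = 4 ⇒ b_0 = 5 − 0 − 4 = 1; all invariant factors of ∂_1 are 1 so no torsion. So H_0 ≅ Z.
rank ∂_1 = 4, rank ∂_2 = 5 ⇒ b_1 = 9 − 4 − 5 = 0; all invariant factors of ∂_2 are 1 so no torsion. So H_1 ≅ 0.
rank ∂_2 = 5, rank ∂_3 = 0 ⇒ b_2 = 6 − 5 − 0 = 1. So H_2 ≅ Z.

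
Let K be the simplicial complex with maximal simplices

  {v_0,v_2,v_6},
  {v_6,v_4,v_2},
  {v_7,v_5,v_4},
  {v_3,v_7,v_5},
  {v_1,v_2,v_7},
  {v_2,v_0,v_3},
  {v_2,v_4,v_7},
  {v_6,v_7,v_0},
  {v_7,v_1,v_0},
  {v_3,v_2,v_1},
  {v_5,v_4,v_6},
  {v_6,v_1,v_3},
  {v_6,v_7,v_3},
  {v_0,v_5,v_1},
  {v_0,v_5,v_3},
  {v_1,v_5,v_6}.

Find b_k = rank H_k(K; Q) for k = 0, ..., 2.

Take the total order v_0 < v_1 < v_2 < v_3 < v_4 < v_5 < v_6 < v_7 on the vertex set. Then K (dimension 2) consists of the simplices:

  0-simplices (8): [v_0], [v_1], [v_2], [v_3], [v_4], [v_5], [v_6], [v_7]
  1-simplices (24): (24 of them)
  2-simplices (16): (16 of them)

Hence C_0 ≅ Z^8, C_1 ≅ Z^24, C_2 ≅ Z^16.

The boundary map ∂_1: C_1 → C_0 sends each edge [p,q] (with p < q) to q − p. For instance
  ∂[v_6,v_7] = [v_7] − [v_6].
The 8×24 boundary matrix has rank 7 and Smith normal form diag(1,1,1,1,1,1,1).

Boundary ∂_2: C_2 → C_1 maps a triangle to the signed sum of its edges. For instance
  ∂[v_0,v_1,v_5] = [v_1,v_5] − [v_0,v_5] + [v_0,v_1],
  ∂[v_2,v_4,v_6] = [v_4,v_6] − [v_2,v_6] + [v_2,v_4].
This gives a 24×16 integer matrix of rank 15; reducing to Smith normal form yields diagonal entries (1,1,1,1,1,1,1,1,1,1,1,1,1,1,1).

Reading off H_k = ker ∂_k / im ∂_{k+1}:

  H_0: rank C_0 − rank ∂_1 = 8 − 7 = 1, and the invariant factors of ∂_1 are all 1, so H_0 = Z.
  H_1: rank ker ∂_1 − rank ∂_2 = (24 − 7) − 15 = 2, and the invariant factors of ∂_2 are all 1, so H_1 = Z^2.
  H_2: rank ker ∂_2 − rank ∂_3 = (16 − 15) − 0 = 1, and there is no ∂_3, so H_2 = Z.

As a check, the Euler characteristic is 8 − 24 + 16 = 0, which agrees with 1 − 2 + 1 = 0.
(K is a triangulation of the torus T^2.)

Hence the Betti numbers are b_0 = 1, b_1 = 2, b_2 = 1.

b_0 = 1, b_1 = 2, b_2 = 1.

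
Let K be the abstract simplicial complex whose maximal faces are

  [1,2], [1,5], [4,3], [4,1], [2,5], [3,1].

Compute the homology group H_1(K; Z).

Order the vertices as 1 < 2 < 3 < 4 < 5. Listing each simplex with vertices in this order, K has dimension 1 with simplices:

  0-simplices (5): [1], [2], [3], [4], [5]
  1-simplices (6): [1,2], [1,3], [1,4], [1,5], [2,5], [3,4]

so the chain groups are C_0 ≅ Z^5, C_1 ≅ Z^6.

The boundary map ∂_1: C_1 → C_0 maps an edge to its endpoints' difference, ∂[p,q] = q − p. For instance
  ∂[1,2] = [2] − [1].
The resulting 5×6 matrix has rank 4, and its Smith normal form has invariant factors (1,1,1,1).

Now H_k = ker ∂_k / im ∂_{k+1}, so:

  H_1: rank ker ∂_1 − rank ∂_2 = (6 − 4) − 0 = 2, and there is no ∂_2, so H_1 = Z^2.

H_1 ≅ Z^2.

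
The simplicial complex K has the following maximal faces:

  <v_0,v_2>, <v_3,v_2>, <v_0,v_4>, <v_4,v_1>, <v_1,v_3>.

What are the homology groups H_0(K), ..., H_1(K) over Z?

Order the vertices as v_0 < v_1 < v_2 < v_3 < v_4. Listing each simplex with vertices in this order, K has dimension 1 with simplices:

  0-simplices (5): [v_0], [v_1], [v_2], [v_3], [v_4]
  1-simplices (5): [v_0,v_2], [v_0,v_4], [v_1,v_3], [v_1,v_4], [v_2,v_3]

giving chain groups C_0 ≅ Z^5, C_1 ≅ Z^5.

∂_1: C_1 → C_0 maps an edge to its endpoints' difference, ∂[p,q] = q − p.
The resulting 5×5 matrix has rank 4, and its Smith normal form has invariant factors (1,1,1,1).

From H_k ≅ ker(∂_k) / im(∂_{k+1}) we obtain:

  H_0: rank C_0 − rank ∂_1 = 5 − 4 = 1, and the invariant factors of ∂_1 are all 1, so H_0 = Z.
  H_1: rank ker ∂_1 − rank ∂_2 = (5 − 4) − 0 = 1, and there is no ∂_2, so H_1 = Z.

(K is a triangulation of the circle S^1.)

H_0 = Z,  H_1 = Z.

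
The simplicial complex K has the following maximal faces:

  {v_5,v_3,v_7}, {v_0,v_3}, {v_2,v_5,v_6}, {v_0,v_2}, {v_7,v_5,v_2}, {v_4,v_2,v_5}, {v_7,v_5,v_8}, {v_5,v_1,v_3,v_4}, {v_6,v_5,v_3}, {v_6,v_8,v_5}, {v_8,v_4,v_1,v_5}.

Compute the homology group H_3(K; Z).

Order the vertices as v_0 < v_1 < v_2 < v_3 < v_4 < v_5 < v_6 < v_7 < v_8. Listing each simplex with vertices in this order, K has dimension 3 with simplices:

  0-simplices (9): [v_0], [v_1], [v_2], [v_3], [v_4], [v_5], [v_6], [v_7], [v_8]
  1-simplices (21): (21 of them)
  2-simplices (14): (14 of them)
  3-simplices (2): [v_1,v_3,v_4,v_5], [v_1,v_4,v_5,v_8]

Hence C_0 ≅ Z^9, C_1 ≅ Z^21, C_2 ≅ Z^14, C_3 ≅ Z^2.

The boundary map ∂_1: C_1 → C_0 sends each edge [p,q] (with p < q) to q − p. For instance
  ∂[v_2,v_6] = [v_6] − [v_2].
The 9×21 boundary matrix has rank 8 and Smith normal form diag(1,1,1,1,1,1,1,1).

∂_2: C_2 → C_1 sends each 2-simplex [p,q,r] to [q,r] − [p,r] + [p,q]. For instance
  ∂[v_2,v_5,v_7] = [v_5,v_7] − [v_2,v_7] + [v_2,v_5],
  ∂[v_1,v_4,v_8] = [v_4,v_8] − [v_1,v_8] + [v_1,v_4].
The resulting 21×14 matrix has rank 12, and its Smith normal form has invariant factors (1,1,1,1,1,1,1,1,1,1,1,1).

∂_3: C_3 → C_2 sends each 3-simplex σ to the alternating sum Σ_i (−1)^i (σ with its i-th vertex removed). For instance
  ∂[v_1,v_3,v_4,v_5] = [v_3,v_4,v_5] − [v_1,v_4,v_5] + [v_1,v_3,v_5] − [v_1,v_3,v_4],
  ∂[v_1,v_4,v_5,v_8] = [v_4,v_5,v_8] − [v_1,v_5,v_8] + [v_1,v_4,v_8] − [v_1,v_4,v_5].
This gives a 14×2 integer matrix of rank 2; reducing to Smith normal form yields diagonal entries (1,1).

From H_k ≅ ker(∂_k) / im(∂_{k+1}) we obtain:

  H_3: rank ker ∂_3 − rank ∂_4 = (2 − 2) − 0 = 0, and there is no ∂_4, so H_3 = 0.

H_3 ≅ 0.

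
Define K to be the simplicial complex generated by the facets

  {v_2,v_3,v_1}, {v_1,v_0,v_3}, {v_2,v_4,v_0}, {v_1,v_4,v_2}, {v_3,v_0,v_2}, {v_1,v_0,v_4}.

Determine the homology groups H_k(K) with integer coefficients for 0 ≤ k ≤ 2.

Take the total order v_0 < v_1 < v_2 < v_3 < v_4 on the vertex set. Then K (dimension 2) consists of the simplices:

  0-simplices (5): [v_0], [v_1], [v_2], [v_3], [v_4]
  1-simplices (9): [v_0,v_1], [v_0,v_2], [v_0,v_3], [v_0,v_4], [v_1,v_2], [v_1,v_3], [v_1,v_4], [v_2,v_3], [v_2,v_4]
  2-simplices (6): [v_0,v_1,v_3], [v_0,v_1,v_4], [v_0,v_2,v_3], [v_0,v_2,v_4], [v_1,v_2,v_3], [v_1,v_2,v_4]

so the chain groups are C_0 ≅ Z^5, C_1 ≅ Z^9, C_2 ≅ Z^6.

∂_1: C_1 → C_0 sends each edge [p,q] (with p < q) to q − p. For instance
  ∂[v_0,v_2] = [v_2] − [v_0].
The 5×9 boundary matrix has rank 4 and Smith normal form diag(1,1,1,1).

∂_2: C_2 → C_1 acts by ∂[p,q,r] = [q,r] − [p,r] + [p,q]. For instance
  ∂[v_1,v_2,v_3] = [v_2,v_3] − [v_1,v_3] + [v_1,v_2],
  ∂[v_0,v_1,v_3] = [v_1,v_3] − [v_0,v_3] + [v_0,v_1].
The resulting 9×6 matrix has rank 5, and its Smith normal form has invariant factors (1,1,1,1,1).

From H_k ≅ ker(∂_k) / im(∂_{k+1}) we obtain:

  H_0: rank C_0 − rank ∂_1 = 5 − 4 = 1, and the invariant factors of ∂_1 are all 1, so H_0 ≅ Z.
  H_1: rank ker ∂_1 − rank ∂_2 = (9 − 4) − 5 = 0, and the invariant factors of ∂_2 are all 1, so H_1 ≅ 0.
  H_2: rank ker ∂_2 − rank ∂_3 = (6 − 5) − 0 = 1, and there is no ∂_3, so H_2 ≅ Z.

H_0 ≅ Z,  H_1 = 0,  H_2 ≅ Z.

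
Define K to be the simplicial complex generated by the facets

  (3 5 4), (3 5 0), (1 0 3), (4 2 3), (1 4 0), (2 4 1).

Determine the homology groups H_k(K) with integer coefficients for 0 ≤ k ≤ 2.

We work with the vertex ordering 0 < 1 < 2 < 3 < 4 < 5. The simplices of K, each written with vertices in increasing order, are:

  0-simplices (6): [0], [1], [2], [3], [4], [5]
  1-simplices (12): [0,1], [0,3], [0,4], [0,5], [1,2], [1,3], [1,4], [2,3], [2,4], [3,4], [3,5], [4,5]
  2-simplices (6): [0,1,3], [0,1,4], [0,3,5], [1,2,4], [2,3,4], [3,4,5]

giving chain groups C_0 ≅ Z^6, C_1 ≅ Z^12, C_2 ≅ Z^6.

Boundary ∂_1: C_1 → C_0 maps an edge to its endpoints' difference, ∂[p,q] = q − p. For instance
  ∂[3,5] = [5] − [3].
The 6×12 boundary matrix has rank 5 and Smith normal form diag(1,1,1,1,1).

∂_2: C_2 → C_1 maps a triangle to the signed sum of its edges. For instance
  ∂[1,2,4] = [2,4] − [1,4] + [1,2],
  ∂[0,1,4] = [1,4] − [0,4] + [0,1].
As a 12×6 matrix over Z this has rank 6, with invariant factors (1,1,1,1,1,1).

Now H_k = ker ∂_k / im ∂_{k+1}, so:

  H_0: rank C_0 − rank ∂_1 = 6 − 5 = 1, and the invariant factors of ∂_1 are all 1, so H_0 = Z.
  H_1: rank ker ∂_1 − rank ∂_2 = (12 − 5) − 6 = 1, and the invariant factors of ∂_2 are all 1, so H_1 = Z.
  H_2: rank ker ∂_2 − rank ∂_3 = (6 − 6) − 0 = 0, and there is no ∂_3, so H_2 = 0.

As a check, the Euler characteristic is 6 − 12 + 6 = 0, which agrees with 1 − 1 + 0 = 0.

H_0 = Z,  H_1 = Z,  H_2 = 0.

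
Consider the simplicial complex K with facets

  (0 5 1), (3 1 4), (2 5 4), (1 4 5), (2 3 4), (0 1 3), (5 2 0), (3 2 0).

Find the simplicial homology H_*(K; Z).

Fix the vertex order 0 < 1 < 2 < 3 < 4 < 5 and write every simplex with vertices in increasing order. Then dim K = 2 and the simplices of K are:

  0-simplices (6): [0], [1], [2], [3], [4], [5]
  1-simplices (12): [0,1], [0,2], [0,3], [0,5], [1,3], [1,4], [1,5], [2,3], [2,4], [2,5], [3,4], [4,5]
  2-simplices (8): [0,1,3], [0,1,5], [0,2,3], [0,2,5], [1,3,4], [1,4,5], [2,3,4], [2,4,5]

Hence C_0 ≅ Z^6, C_1 ≅ Z^12, C_2 ≅ Z^8.

The boundary map ∂_1: C_1 → C_0 sends each edge [p,q] (with p < q) to q − p. For instance
  ∂[1,5] = [5] − [1].
The resulting 6×12 matrix has rank 5, and its Smith normal form has invariant factors (1,1,1,1,1).

Boundary ∂_2: C_2 → C_1 acts by ∂[p,q,r] = [q,r] − [p,r] + [p,q]. For instance
  ∂[0,1,3] = [1,3] − [0,3] + [0,1],
  ∂[2,4,5] = [4,5] − [2,5] + [2,4].
The 12×8 boundary matrix has rank 7 and Smith normal form diag(1,1,1,1,1,1,1).

Computing H_k = (kernel of ∂_k) / (image of ∂_{k+1}):

  H_0: rank C_0 − rank ∂_1 = 6 − 5 = 1, and the invariant factors of ∂_1 are all 1, so H_0 ≅ Z.
  H_1: rank ker ∂_1 − rank ∂_2 = (12 − 5) − 7 = 0, and the invariant factors of ∂_2 are all 1, so H_1 ≅ 0.
  H_2: rank ker ∂_2 − rank ∂_3 = (8 − 7) − 0 = 1, and there is no ∂_3, so H_2 ≅ Z.

(K is a triangulation of the 2-sphere S^2.)

H_0 ≅ Z,  H_1 = 0,  H_2 ≅ Z.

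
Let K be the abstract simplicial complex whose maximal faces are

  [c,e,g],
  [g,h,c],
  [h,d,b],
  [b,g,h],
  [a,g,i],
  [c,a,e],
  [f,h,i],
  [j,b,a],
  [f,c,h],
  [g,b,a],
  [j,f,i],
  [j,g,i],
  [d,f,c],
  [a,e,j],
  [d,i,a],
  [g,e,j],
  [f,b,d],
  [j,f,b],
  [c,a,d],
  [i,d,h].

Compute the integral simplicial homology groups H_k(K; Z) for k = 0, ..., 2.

H_0 = Z,  H_1 = Z × Z/2,  H_2 = 0.

Fix the vertex order a < b < c < d < e < f < g < h < i < j and write every simplex with vertices in increasing order. Then dim K = 2 and the simplices of K are:

  0-simplices (10): a, b, c, d, e, f, g, h, i, j
  1-simplices (30): ab, ac, ad, ae, ag, ai, aj, bd, bf, bg, bh, bj, cd, ce, cf, cg, ch, df, dh, di, eg, ej, fh, fi, fj, gh, gi, gj, hi, ij
  2-simplices (20): abg, abj, acd, ace, adi, aej, agi, bdf, bdh, bfj, bgh, cdf, ceg, cfh, cgh, dhi, egj, fhi, fij, gij

Hence C_0 ≅ Z^10, C_1 ≅ Z^30, C_2 ≅ Z^20.

The boundary map ∂_1: C_1 → C_0 is given by ∂[p,q] = [q] − [p]. For instance
  ∂cg = g − c.
The 10×30 boundary matrix has rank 9 and Smith normal form diag(1,1,1,1,1,1,1,1,1).

∂_2: C_2 → C_1 sends each 2-simplex [p,q,r] to [q,r] − [p,r] + [p,q]. For instance
  ∂fhi = hi − fi + fh,
  ∂fij = ij − fj + fi.
The resulting 30×20 matrix has rank 20, and its Smith normal form has invariant factors (1,1,1,1,1,1,1,1,1,1,1,1,1,1,1,1,1,1,1,2).

Computing H_k = (kernel of ∂_k) / (image of ∂_{k+1}):

  H_0: rank C_0 − rank ∂_1 = 10 − 9 = 1, and the invariant factors of ∂_1 are all 1, so H_0 = Z.
  H_1: rank ker ∂_1 − rank ∂_2 = (30 − 9) − 20 = 1, and ∂_2 has invariant factor 2 > 1, so H_1 = Z × Z/2.
  H_2: rank ker ∂_2 − rank ∂_3 = (20 − 20) − 0 = 0, and there is no ∂_3, so H_2 = 0.

As a check, the Euler characteristic is 10 − 30 + 20 = 0, which agrees with 1 − 1 + 0 = 0.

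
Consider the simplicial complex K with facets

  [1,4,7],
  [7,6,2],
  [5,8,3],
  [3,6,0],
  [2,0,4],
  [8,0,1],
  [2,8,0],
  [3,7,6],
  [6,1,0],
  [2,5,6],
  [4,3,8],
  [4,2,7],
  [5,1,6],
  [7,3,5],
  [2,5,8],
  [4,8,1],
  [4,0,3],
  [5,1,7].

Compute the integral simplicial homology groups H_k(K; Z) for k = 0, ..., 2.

K has 9 vertices, 27 edges, 18 triangles.
rank ∂_0 = 0, rank ∂_1 = 8 ⇒ b_0 = 9 − 0 − 8 = 1; all invariant factors of ∂_1 are 1 so no torsion. So H_0 = Z.
rank ∂_1 = 8, rank ∂_2 = 18 ⇒ b_1 = 27 − 8 − 18 = 1; ∂_2 has invariant factor(s) [2] giving torsion. So H_1 = Z ⊕ Z/2.
rank ∂_2 = 18, rank ∂_3 = 0 ⇒ b_2 = 18 − 18 − 0 = 0. So H_2 = 0.

H_0 ≅ Z,  H_1 ≅ Z ⊕ Z/2,  H_2 = 0.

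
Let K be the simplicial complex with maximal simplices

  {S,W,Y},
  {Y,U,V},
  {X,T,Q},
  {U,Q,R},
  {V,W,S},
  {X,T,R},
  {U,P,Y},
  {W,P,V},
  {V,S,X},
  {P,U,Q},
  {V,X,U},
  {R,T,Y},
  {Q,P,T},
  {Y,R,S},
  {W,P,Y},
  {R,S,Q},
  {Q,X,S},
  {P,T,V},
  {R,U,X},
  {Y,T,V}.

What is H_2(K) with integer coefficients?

H_2 = 0.

We work with the vertex ordering P < Q < R < S < T < U < V < W < X < Y. The simplices of K, each written with vertices in increasing order, are:

  0-simplices (10): P, Q, R, S, T, U, V, W, X, Y
  1-simplices (30): PQ, PT, PU, PV, PW, PY, QR, QS, QT, QU, QX, RS, RT, RU, RX, RY, SV, SW, SX, SY, TV, TX, TY, UV, UX, UY, VW, VX, VY, WY
  2-simplices (20): PQT, PQU, PTV, PUY, PVW, PWY, QRS, QRU, QSX, QTX, RSY, RTX, RTY, RUX, SVW, SVX, SWY, TVY, UVX, UVY

Hence C_0 ≅ Z^10, C_1 ≅ Z^30, C_2 ≅ Z^20.

The boundary map ∂_1: C_1 → C_0 sends each edge [p,q] (with p < q) to q − p. For instance
  ∂TX = X − T.
The 10×30 boundary matrix has rank 9 and Smith normal form diag(1,1,1,1,1,1,1,1,1).

Boundary ∂_2: C_2 → C_1 acts by ∂[p,q,r] = [q,r] − [p,r] + [p,q]. For instance
  ∂QSX = SX − QX + QS,
  ∂PQU = QU − PU + PQ.
The resulting 30×20 matrix has rank 20, and its Smith normal form has invariant factors (1,1,1,1,1,1,1,1,1,1,1,1,1,1,1,1,1,1,1,2).

Computing H_k = (kernel of ∂_k) / (image of ∂_{k+1}):

  H_2: rank ker ∂_2 − rank ∂_3 = (20 − 20) − 0 = 0, and there is no ∂_3, so H_2 ≅ 0.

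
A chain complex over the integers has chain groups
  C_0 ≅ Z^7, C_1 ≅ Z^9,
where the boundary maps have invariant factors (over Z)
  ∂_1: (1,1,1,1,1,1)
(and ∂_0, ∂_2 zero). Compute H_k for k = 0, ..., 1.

H_0 = Z,  H_1 = Z^3.

H_0: b_0 = 7 − 0 − 6 = 1; torsion from ∂_1 factors > 1: none. So H_0 = Z.
H_1: b_1 = 9 − 6 − 0 = 3; torsion from ∂_2 factors > 1: none. So H_1 = Z^3.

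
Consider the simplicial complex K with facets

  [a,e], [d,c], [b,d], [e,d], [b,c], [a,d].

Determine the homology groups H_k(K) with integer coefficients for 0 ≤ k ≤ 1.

Order the vertices as a < b < c < d < e. Listing each simplex with vertices in this order, K has dimension 1 with simplices:

  0-simplices (5): a, b, c, d, e
  1-simplices (6): ad, ae, bc, bd, cd, de

Hence C_0 ≅ Z^5, C_1 ≅ Z^6.

The boundary map ∂_1: C_1 → C_0 sends each edge [p,q] (with p < q) to q − p. For instance
  ∂cd = d − c.
The 5×6 boundary matrix has rank 4 and Smith normal form diag(1,1,1,1).

Reading off H_k = ker ∂_k / im ∂_{k+1}:

  H_0: rank C_0 − rank ∂_1 = 5 − 4 = 1, and the invariant factors of ∂_1 are all 1, so H_0 = Z.
  H_1: rank ker ∂_1 − rank ∂_2 = (6 − 4) − 0 = 2, and there is no ∂_2, so H_1 = Z^2.

As a check, the Euler characteristic is 5 − 6 = -1, which agrees with 1 − 2 = -1.

H_0 = Z,  H_1 = Z^2.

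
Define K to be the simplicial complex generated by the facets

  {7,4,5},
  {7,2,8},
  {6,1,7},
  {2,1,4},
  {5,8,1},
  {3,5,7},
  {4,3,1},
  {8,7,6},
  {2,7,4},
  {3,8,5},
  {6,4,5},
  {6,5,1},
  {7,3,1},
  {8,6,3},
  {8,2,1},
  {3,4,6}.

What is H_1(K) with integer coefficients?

H_1 ≅ Z^2.

We work with the vertex ordering 1 < 2 < 3 < 4 < 5 < 6 < 7 < 8. The simplices of K, each written with vertices in increasing order, are:

  0-simplices (8): [1], [2], [3], [4], [5], [6], [7], [8]
  1-simplices (24): (24 of them)
  2-simplices (16): [1,2,4], [1,2,8], [1,3,4], [1,3,7], [1,5,6], [1,5,8], [1,6,7], [2,4,7], [2,7,8], [3,4,6], [3,5,7], [3,5,8], [3,6,8], [4,5,6], [4,5,7], [6,7,8]

giving chain groups C_0 ≅ Z^8, C_1 ≅ Z^24, C_2 ≅ Z^16.

∂_1: C_1 → C_0 is given by ∂[p,q] = [q] − [p]. For instance
  ∂[1,6] = [6] − [1].
The 8×24 boundary matrix has rank 7 and Smith normal form diag(1,1,1,1,1,1,1).

∂_2: C_2 → C_1 acts by ∂[p,q,r] = [q,r] − [p,r] + [p,q]. For instance
  ∂[4,5,6] = [5,6] − [4,6] + [4,5],
  ∂[1,2,4] = [2,4] − [1,4] + [1,2].
As a 24×16 matrix over Z this has rank 15, with invariant factors (1,1,1,1,1,1,1,1,1,1,1,1,1,1,1).

Computing H_k = (kernel of ∂_k) / (image of ∂_{k+1}):

  H_1: rank ker ∂_1 − rank ∂_2 = (24 − 7) − 15 = 2, and the invariant factors of ∂_2 are all 1, so H_1 = Z^2.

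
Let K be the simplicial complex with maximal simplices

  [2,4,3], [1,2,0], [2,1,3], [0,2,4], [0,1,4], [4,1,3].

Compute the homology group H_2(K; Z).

Fix the vertex order 0 < 1 < 2 < 3 < 4 and write every simplex with vertices in increasing order. Then dim K = 2 and the simplices of K are:

  0-simplices (5): [0], [1], [2], [3], [4]
  1-simplices (9): [0,1], [0,2], [0,4], [1,2], [1,3], [1,4], [2,3], [2,4], [3,4]
  2-simplices (6): [0,1,2], [0,1,4], [0,2,4], [1,2,3], [1,3,4], [2,3,4]

giving chain groups C_0 ≅ Z^5, C_1 ≅ Z^9, C_2 ≅ Z^6.

∂_1: C_1 → C_0 maps an edge to its endpoints' difference, ∂[p,q] = q − p.
The resulting 5×9 matrix has rank 4, and its Smith normal form has invariant factors (1,1,1,1).

The boundary map ∂_2: C_2 → C_1 maps a triangle to the signed sum of its edges. For instance
  ∂[1,2,3] = [2,3] − [1,3] + [1,2],
  ∂[2,3,4] = [3,4] − [2,4] + [2,3].
The 9×6 boundary matrix has rank 5 and Smith normal form diag(1,1,1,1,1).

Reading off H_k = ker ∂_k / im ∂_{k+1}:

  H_2: rank ker ∂_2 − rank ∂_3 = (6 − 5) − 0 = 1, and there is no ∂_3, so H_2 ≅ Z.

H_2 = Z.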